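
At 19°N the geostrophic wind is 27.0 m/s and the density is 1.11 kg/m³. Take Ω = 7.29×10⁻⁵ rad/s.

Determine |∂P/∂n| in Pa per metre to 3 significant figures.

1.42×10⁻³ Pa/m

Coriolis parameter at 19°N:
f = 2Ω sin φ = 2 × 7.29×10⁻⁵ × sin 19° = 4.75×10⁻⁵ s⁻¹
Geostrophic balance rearranged: |∂P/∂n| = f ρ V_g
|∂P/∂n| = 4.75×10⁻⁵ × 1.11 × 27.0 = 1.42×10⁻³ Pa/m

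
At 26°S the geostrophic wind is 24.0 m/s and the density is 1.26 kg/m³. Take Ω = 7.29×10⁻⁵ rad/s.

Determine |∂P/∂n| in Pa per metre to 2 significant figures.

Coriolis parameter at 26°S:
f = 2Ω sin φ = 2 × 7.29×10⁻⁵ × sin 26° = 6.39×10⁻⁵ s⁻¹
Geostrophic balance rearranged: |∂P/∂n| = f ρ V_g
|∂P/∂n| = 6.39×10⁻⁵ × 1.26 × 24.0 = 1.93×10⁻³ Pa/m

1.9×10⁻³ Pa/m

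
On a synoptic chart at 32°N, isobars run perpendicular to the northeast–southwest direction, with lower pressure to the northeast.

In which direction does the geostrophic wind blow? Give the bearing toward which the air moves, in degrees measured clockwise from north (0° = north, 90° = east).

135°

The pressure-gradient force points toward the northeast (bearing 045°).
Geostrophic balance: in the Northern Hemisphere the Coriolis force deflects motion to the right, so the geostrophic wind blows 90° to the right of the pressure-gradient force (low pressure on the left).
Rotating 045° by 90° clockwise gives 135° — the wind blows toward the southeast.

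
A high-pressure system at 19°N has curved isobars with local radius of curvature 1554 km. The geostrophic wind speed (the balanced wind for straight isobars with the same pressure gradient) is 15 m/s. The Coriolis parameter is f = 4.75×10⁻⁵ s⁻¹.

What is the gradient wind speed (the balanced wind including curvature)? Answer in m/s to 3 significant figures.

20.9 m/s

Around a high, pressure-gradient force acts outward with centrifugal, so Coriolis balances both:
fV = (1/ρ)|∂P/∂n| + V²/R  →  V² − fR·V + fR·V_g = 0
With fR = 4.75×10⁻⁵ × 1554×10³ m = 73.8 m/s:
V = [fR − √((fR)² − 4 fR V_g)]/2 = [73.8 − √(73.8² − 4×73.8×15)]/2 = 20.9 m/s
Supergeostrophic (V > V_g = 15 m/s), as expected around a high.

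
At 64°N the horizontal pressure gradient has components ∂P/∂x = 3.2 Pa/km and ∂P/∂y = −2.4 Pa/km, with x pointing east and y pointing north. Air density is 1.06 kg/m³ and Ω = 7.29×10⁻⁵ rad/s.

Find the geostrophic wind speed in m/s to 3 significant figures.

Coriolis parameter at 64°N:
f = 2Ω sin φ = 2 × 7.29×10⁻⁵ × sin 64° = 1.31×10⁻⁴ s⁻¹
Component geostrophic relations (x east, y north):
u_g = −(1/(fρ)) ∂P/∂y,  v_g = (1/(fρ)) ∂P/∂x
u_g = −(−2.4×10⁻³)/(1.31×10⁻⁴ × 1.06) = 17.3 m/s;  v_g = (3.2×10⁻³)/(1.31×10⁻⁴ × 1.06) = 23.0 m/s
|V_g| = √(u_g² + v_g²) = 28.8 m/s

28.8 m/s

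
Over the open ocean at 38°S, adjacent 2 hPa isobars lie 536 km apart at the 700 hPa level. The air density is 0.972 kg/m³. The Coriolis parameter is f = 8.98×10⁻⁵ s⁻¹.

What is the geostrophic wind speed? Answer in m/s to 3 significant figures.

4.27 m/s

Pressure gradient: |∂P/∂n| = 200 Pa / 536000 m = 3.73×10⁻⁴ Pa/m
Geostrophic balance (pressure-gradient force = Coriolis force):
V_g = (1/(fρ)) |∂P/∂n| = 3.73×10⁻⁴ / (8.98×10⁻⁵ × 0.972) = 4.27 m/s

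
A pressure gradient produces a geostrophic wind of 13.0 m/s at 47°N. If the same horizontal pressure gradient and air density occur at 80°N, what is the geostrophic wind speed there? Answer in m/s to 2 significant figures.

9.7 m/s

With the same pressure gradient and density, V_g ∝ 1/f ∝ 1/sin φ.
V₂ = V₁ · sin φ₁ / sin φ₂ = 13.0 × sin 47° / sin 80°
V₂ = 13.0 × 0.7314/0.9848 = 9.7 m/s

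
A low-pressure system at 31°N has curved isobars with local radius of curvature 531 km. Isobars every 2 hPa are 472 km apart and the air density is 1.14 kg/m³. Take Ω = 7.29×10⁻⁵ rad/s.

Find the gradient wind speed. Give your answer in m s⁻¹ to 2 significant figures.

Coriolis parameter at 31°N:
f = 2Ω sin φ = 2 × 7.29×10⁻⁵ × sin 31° = 7.51×10⁻⁵ s⁻¹
Pressure gradient: |∂P/∂n| = 200 Pa / 472000 m = 4.24×10⁻⁴ Pa/m
Geostrophic speed: V_g = |∂P/∂n|/(fρ) = 4.24×10⁻⁴/(7.51×10⁻⁵ × 1.14) = 4.95 m/s
Around a low, centrifugal force acts outward with Coriolis, so pressure-gradient force balances both:
(1/ρ)|∂P/∂n| = fV + V²/R  →  V² + fR·V − fR·V_g = 0
With fR = 7.51×10⁻⁵ × 531×10³ m = 39.9 m/s:
V = [−fR + √((fR)² + 4 fR V_g)]/2 = [−39.9 + √(39.9² + 4×39.9×4.95)]/2 = 4.45 m/s
Subgeostrophic (V < V_g = 4.95 m/s), as expected around a low.

4.5 m s⁻¹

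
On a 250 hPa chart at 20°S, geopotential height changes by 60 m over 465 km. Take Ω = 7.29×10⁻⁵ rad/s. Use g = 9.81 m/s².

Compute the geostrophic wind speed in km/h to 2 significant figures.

91 km/h

Coriolis parameter at 20°S:
f = 2Ω sin φ = 2 × 7.29×10⁻⁵ × sin 20° = 4.99×10⁻⁵ s⁻¹
Height gradient: |∂Z/∂n| = 60 m / 465000 m = 1.29×10⁻⁴
On a pressure surface, geostrophic balance gives V_g = (g/f)|∂Z/∂n|:
V_g = 9.81 × 1.29×10⁻⁴ / 4.99×10⁻⁵ = 25.4 m/s
Converting: 25.4 m/s × 3.6 = 91 km/h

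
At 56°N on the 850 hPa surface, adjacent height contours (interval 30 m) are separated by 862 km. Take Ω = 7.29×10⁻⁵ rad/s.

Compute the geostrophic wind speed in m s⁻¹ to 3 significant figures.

2.82 m s⁻¹

Coriolis parameter at 56°N:
f = 2Ω sin φ = 2 × 7.29×10⁻⁵ × sin 56° = 1.21×10⁻⁴ s⁻¹
Height gradient: |∂Z/∂n| = 30 m / 862000 m = 3.48×10⁻⁵
On a pressure surface, geostrophic balance gives V_g = (g/f)|∂Z/∂n|:
V_g = 9.81 × 3.48×10⁻⁵ / 1.21×10⁻⁴ = 2.82 m/s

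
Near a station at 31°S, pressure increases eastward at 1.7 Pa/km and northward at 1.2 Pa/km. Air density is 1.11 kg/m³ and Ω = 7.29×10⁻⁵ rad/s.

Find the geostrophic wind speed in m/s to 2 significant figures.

25 m/s

Coriolis parameter at 31°S:
f = 2Ω sin φ = 2 × 7.29×10⁻⁵ × sin 31° = 7.51×10⁻⁵ s⁻¹
In the Southern Hemisphere f is negative: f = −7.51×10⁻⁵ s⁻¹.
Component geostrophic relations (x east, y north):
u_g = −(1/(fρ)) ∂P/∂y,  v_g = (1/(fρ)) ∂P/∂x
u_g = −(1.2×10⁻³)/(−7.51×10⁻⁵ × 1.11) = 14.4 m/s;  v_g = (1.7×10⁻³)/(−7.51×10⁻⁵ × 1.11) = −20.4 m/s
|V_g| = √(u_g² + v_g²) = 25.0 m/s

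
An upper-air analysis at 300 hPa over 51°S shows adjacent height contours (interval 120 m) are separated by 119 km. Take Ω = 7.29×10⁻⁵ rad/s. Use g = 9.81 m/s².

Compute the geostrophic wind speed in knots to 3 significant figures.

Coriolis parameter at 51°S:
f = 2Ω sin φ = 2 × 7.29×10⁻⁵ × sin 51° = 1.13×10⁻⁴ s⁻¹
Height gradient: |∂Z/∂n| = 120 m / 119000 m = 1.01×10⁻³
On a pressure surface, geostrophic balance gives V_g = (g/f)|∂Z/∂n|:
V_g = 9.81 × 1.01×10⁻³ / 1.13×10⁻⁴ = 87.3 m/s
Converting: 87.3 m/s × 1.944 = 170 knots

170 knots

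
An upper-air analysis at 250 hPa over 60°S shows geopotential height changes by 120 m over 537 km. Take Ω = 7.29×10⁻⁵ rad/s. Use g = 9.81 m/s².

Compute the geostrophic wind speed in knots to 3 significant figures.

Coriolis parameter at 60°S:
f = 2Ω sin φ = 2 × 7.29×10⁻⁵ × sin 60° = 1.26×10⁻⁴ s⁻¹
Height gradient: |∂Z/∂n| = 120 m / 537000 m = 2.23×10⁻⁴
On a pressure surface, geostrophic balance gives V_g = (g/f)|∂Z/∂n|:
V_g = 9.81 × 2.23×10⁻⁴ / 1.26×10⁻⁴ = 17.4 m/s
Converting: 17.4 m/s × 1.944 = 33.7 knots

33.7 knots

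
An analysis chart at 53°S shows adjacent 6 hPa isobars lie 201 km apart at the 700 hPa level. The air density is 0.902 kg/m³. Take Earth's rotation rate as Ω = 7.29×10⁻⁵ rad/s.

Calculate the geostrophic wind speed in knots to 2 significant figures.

55 knots

Coriolis parameter at 53°S:
f = 2Ω sin φ = 2 × 7.29×10⁻⁵ × sin 53° = 1.16×10⁻⁴ s⁻¹
Pressure gradient: |∂P/∂n| = 600 Pa / 201000 m = 2.99×10⁻³ Pa/m
Geostrophic balance (pressure-gradient force = Coriolis force):
V_g = (1/(fρ)) |∂P/∂n| = 2.99×10⁻³ / (1.16×10⁻⁴ × 0.902) = 28.4 m/s
Converting: 28.4 m/s × 1.944 = 55 knots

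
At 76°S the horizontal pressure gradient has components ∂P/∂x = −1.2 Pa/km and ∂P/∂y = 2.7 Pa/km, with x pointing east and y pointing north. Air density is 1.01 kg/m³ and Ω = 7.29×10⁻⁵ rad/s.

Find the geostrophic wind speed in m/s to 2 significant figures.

Coriolis parameter at 76°S:
f = 2Ω sin φ = 2 × 7.29×10⁻⁵ × sin 76° = 1.41×10⁻⁴ s⁻¹
In the Southern Hemisphere f is negative: f = −1.41×10⁻⁴ s⁻¹.
Component geostrophic relations (x east, y north):
u_g = −(1/(fρ)) ∂P/∂y,  v_g = (1/(fρ)) ∂P/∂x
u_g = −(2.7×10⁻³)/(−1.41×10⁻⁴ × 1.01) = 18.9 m/s;  v_g = (−1.2×10⁻³)/(−1.41×10⁻⁴ × 1.01) = 8.40 m/s
|V_g| = √(u_g² + v_g²) = 20.7 m/s

21 m/s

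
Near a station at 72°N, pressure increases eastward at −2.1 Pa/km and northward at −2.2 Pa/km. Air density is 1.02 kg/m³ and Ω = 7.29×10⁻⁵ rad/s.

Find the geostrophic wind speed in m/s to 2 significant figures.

Coriolis parameter at 72°N:
f = 2Ω sin φ = 2 × 7.29×10⁻⁵ × sin 72° = 1.39×10⁻⁴ s⁻¹
Component geostrophic relations (x east, y north):
u_g = −(1/(fρ)) ∂P/∂y,  v_g = (1/(fρ)) ∂P/∂x
u_g = −(−2.2×10⁻³)/(1.39×10⁻⁴ × 1.02) = 15.6 m/s;  v_g = (−2.1×10⁻³)/(1.39×10⁻⁴ × 1.02) = −14.8 m/s
|V_g| = √(u_g² + v_g²) = 21.5 m/s

22 m/s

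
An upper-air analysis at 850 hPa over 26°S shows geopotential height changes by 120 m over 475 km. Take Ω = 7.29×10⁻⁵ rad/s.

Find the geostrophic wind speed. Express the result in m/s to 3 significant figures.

38.8 m/s

Coriolis parameter at 26°S:
f = 2Ω sin φ = 2 × 7.29×10⁻⁵ × sin 26° = 6.39×10⁻⁵ s⁻¹
Height gradient: |∂Z/∂n| = 120 m / 475000 m = 2.53×10⁻⁴
On a pressure surface, geostrophic balance gives V_g = (g/f)|∂Z/∂n|:
V_g = 9.81 × 2.53×10⁻⁴ / 6.39×10⁻⁵ = 38.8 m/s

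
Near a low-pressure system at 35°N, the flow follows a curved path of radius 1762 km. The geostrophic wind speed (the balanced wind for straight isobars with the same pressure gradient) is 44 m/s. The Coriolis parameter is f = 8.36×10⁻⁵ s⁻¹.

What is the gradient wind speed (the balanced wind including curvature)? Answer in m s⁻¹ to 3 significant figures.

35.5 m s⁻¹

Around a low, centrifugal force acts outward with Coriolis, so pressure-gradient force balances both:
(1/ρ)|∂P/∂n| = fV + V²/R  →  V² + fR·V − fR·V_g = 0
With fR = 8.36×10⁻⁵ × 1762×10³ m = 147 m/s:
V = [−fR + √((fR)² + 4 fR V_g)]/2 = [−147 + √(147² + 4×147×44)]/2 = 35.5 m/s
Subgeostrophic (V < V_g = 44 m/s), as expected around a low.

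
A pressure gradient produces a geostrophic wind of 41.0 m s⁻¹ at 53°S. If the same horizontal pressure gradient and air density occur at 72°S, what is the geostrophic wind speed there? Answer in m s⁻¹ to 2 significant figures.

With the same pressure gradient and density, V_g ∝ 1/f ∝ 1/sin φ.
V₂ = V₁ · sin φ₁ / sin φ₂ = 41.0 × sin 53° / sin 72°
V₂ = 41.0 × 0.7986/0.9511 = 34 m s⁻¹

34 m s⁻¹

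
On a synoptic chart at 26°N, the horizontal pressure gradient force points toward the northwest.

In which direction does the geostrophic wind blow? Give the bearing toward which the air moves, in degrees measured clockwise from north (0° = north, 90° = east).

The pressure-gradient force points toward the northwest (bearing 315°).
Geostrophic balance: in the Northern Hemisphere the Coriolis force deflects motion to the right, so the geostrophic wind blows 90° to the right of the pressure-gradient force (low pressure on the left).
Rotating 315° by 90° clockwise gives 045° — the wind blows toward the northeast.

045°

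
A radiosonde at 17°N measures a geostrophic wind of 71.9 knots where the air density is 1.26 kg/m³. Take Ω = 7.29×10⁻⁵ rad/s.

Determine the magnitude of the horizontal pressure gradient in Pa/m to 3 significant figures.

Coriolis parameter at 17°N:
f = 2Ω sin φ = 2 × 7.29×10⁻⁵ × sin 17° = 4.26×10⁻⁵ s⁻¹
Wind speed in SI: 71.9 knots = 37.0 m/s
Geostrophic balance rearranged: |∂P/∂n| = f ρ V_g
|∂P/∂n| = 4.26×10⁻⁵ × 1.26 × 37.0 = 1.99×10⁻³ Pa/m

1.99×10⁻³ Pa/m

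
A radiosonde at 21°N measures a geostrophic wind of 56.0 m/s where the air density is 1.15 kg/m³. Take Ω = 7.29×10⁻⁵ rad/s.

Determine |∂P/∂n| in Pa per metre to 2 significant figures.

3.4×10⁻³ Pa/m

Coriolis parameter at 21°N:
f = 2Ω sin φ = 2 × 7.29×10⁻⁵ × sin 21° = 5.23×10⁻⁵ s⁻¹
Geostrophic balance rearranged: |∂P/∂n| = f ρ V_g
|∂P/∂n| = 5.23×10⁻⁵ × 1.15 × 56.0 = 3.36×10⁻³ Pa/m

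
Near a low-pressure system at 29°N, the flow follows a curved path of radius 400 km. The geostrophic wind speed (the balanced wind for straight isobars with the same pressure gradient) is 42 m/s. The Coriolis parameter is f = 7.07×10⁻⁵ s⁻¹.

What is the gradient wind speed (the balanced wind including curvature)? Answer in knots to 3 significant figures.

44.9 knots

Around a low, centrifugal force acts outward with Coriolis, so pressure-gradient force balances both:
(1/ρ)|∂P/∂n| = fV + V²/R  →  V² + fR·V − fR·V_g = 0
With fR = 7.07×10⁻⁵ × 400×10³ m = 28.3 m/s:
V = [−fR + √((fR)² + 4 fR V_g)]/2 = [−28.3 + √(28.3² + 4×28.3×42)]/2 = 23.1 m/s
Subgeostrophic (V < V_g = 42 m/s), as expected around a low.
Converting: 23.1 m/s × 1.944 = 44.9 knots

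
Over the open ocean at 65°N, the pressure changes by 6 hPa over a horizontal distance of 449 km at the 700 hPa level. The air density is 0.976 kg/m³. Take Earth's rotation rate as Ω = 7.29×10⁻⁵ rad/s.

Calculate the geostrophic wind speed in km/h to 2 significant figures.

37 km/h

Coriolis parameter at 65°N:
f = 2Ω sin φ = 2 × 7.29×10⁻⁵ × sin 65° = 1.32×10⁻⁴ s⁻¹
Pressure gradient: |∂P/∂n| = 600 Pa / 449000 m = 1.34×10⁻³ Pa/m
Geostrophic balance (pressure-gradient force = Coriolis force):
V_g = (1/(fρ)) |∂P/∂n| = 1.34×10⁻³ / (1.32×10⁻⁴ × 0.976) = 10.4 m/s
Converting: 10.4 m/s × 3.6 = 37 km/h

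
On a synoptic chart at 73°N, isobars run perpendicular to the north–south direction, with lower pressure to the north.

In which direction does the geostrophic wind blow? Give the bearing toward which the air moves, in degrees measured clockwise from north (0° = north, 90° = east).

090°

The pressure-gradient force points toward the north (bearing 000°).
Geostrophic balance: in the Northern Hemisphere the Coriolis force deflects motion to the right, so the geostrophic wind blows 90° to the right of the pressure-gradient force (low pressure on the left).
Rotating 000° by 90° clockwise gives 090° — the wind blows toward the east.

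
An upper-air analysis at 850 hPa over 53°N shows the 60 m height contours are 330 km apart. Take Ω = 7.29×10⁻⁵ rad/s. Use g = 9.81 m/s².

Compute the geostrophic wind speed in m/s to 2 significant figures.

15 m/s

Coriolis parameter at 53°N:
f = 2Ω sin φ = 2 × 7.29×10⁻⁵ × sin 53° = 1.16×10⁻⁴ s⁻¹
Height gradient: |∂Z/∂n| = 60 m / 330000 m = 1.82×10⁻⁴
On a pressure surface, geostrophic balance gives V_g = (g/f)|∂Z/∂n|:
V_g = 9.81 × 1.82×10⁻⁴ / 1.16×10⁻⁴ = 15.3 m/s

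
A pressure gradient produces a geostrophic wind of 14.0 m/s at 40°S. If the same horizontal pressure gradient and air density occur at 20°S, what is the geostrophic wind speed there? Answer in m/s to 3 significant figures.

With the same pressure gradient and density, V_g ∝ 1/f ∝ 1/sin φ.
V₂ = V₁ · sin φ₁ / sin φ₂ = 14.0 × sin 40° / sin 20°
V₂ = 14.0 × 0.6428/0.3420 = 26.3 m/s

26.3 m/s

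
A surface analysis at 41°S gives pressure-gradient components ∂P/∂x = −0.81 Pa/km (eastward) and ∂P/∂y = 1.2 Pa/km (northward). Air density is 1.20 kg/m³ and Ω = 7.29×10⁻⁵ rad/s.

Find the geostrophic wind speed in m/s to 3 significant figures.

12.6 m/s

Coriolis parameter at 41°S:
f = 2Ω sin φ = 2 × 7.29×10⁻⁵ × sin 41° = 9.57×10⁻⁵ s⁻¹
In the Southern Hemisphere f is negative: f = −9.57×10⁻⁵ s⁻¹.
Component geostrophic relations (x east, y north):
u_g = −(1/(fρ)) ∂P/∂y,  v_g = (1/(fρ)) ∂P/∂x
u_g = −(1.2×10⁻³)/(−9.57×10⁻⁵ × 1.20) = 10.5 m/s;  v_g = (−0.81×10⁻³)/(−9.57×10⁻⁵ × 1.20) = 7.06 m/s
|V_g| = √(u_g² + v_g²) = 12.6 m/s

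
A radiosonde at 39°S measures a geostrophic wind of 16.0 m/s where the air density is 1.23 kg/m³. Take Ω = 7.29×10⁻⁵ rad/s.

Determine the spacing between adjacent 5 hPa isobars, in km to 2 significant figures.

Coriolis parameter at 39°S:
f = 2Ω sin φ = 2 × 7.29×10⁻⁵ × sin 39° = 9.18×10⁻⁵ s⁻¹
Geostrophic balance rearranged: |∂P/∂n| = f ρ V_g
|∂P/∂n| = 9.18×10⁻⁵ × 1.23 × 16.0 = 1.81×10⁻³ Pa/m
Isobar spacing: Δn = ΔP/|∂P/∂n| = 500 Pa / 1.81×10⁻³ Pa/m = 276895 m ≈ 280 km

280 km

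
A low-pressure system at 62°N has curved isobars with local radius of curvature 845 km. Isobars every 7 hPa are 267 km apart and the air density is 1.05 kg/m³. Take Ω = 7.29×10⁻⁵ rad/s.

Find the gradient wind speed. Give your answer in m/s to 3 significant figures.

16.8 m/s

Coriolis parameter at 62°N:
f = 2Ω sin φ = 2 × 7.29×10⁻⁵ × sin 62° = 1.29×10⁻⁴ s⁻¹
Pressure gradient: |∂P/∂n| = 700 Pa / 267000 m = 2.62×10⁻³ Pa/m
Geostrophic speed: V_g = |∂P/∂n|/(fρ) = 2.62×10⁻³/(1.29×10⁻⁴ × 1.05) = 19.4 m/s
Around a low, centrifugal force acts outward with Coriolis, so pressure-gradient force balances both:
(1/ρ)|∂P/∂n| = fV + V²/R  →  V² + fR·V − fR·V_g = 0
With fR = 1.29×10⁻⁴ × 845×10³ m = 109 m/s:
V = [−fR + √((fR)² + 4 fR V_g)]/2 = [−109 + √(109² + 4×109×19.4)]/2 = 16.8 m/s
Subgeostrophic (V < V_g = 19.4 m/s), as expected around a low.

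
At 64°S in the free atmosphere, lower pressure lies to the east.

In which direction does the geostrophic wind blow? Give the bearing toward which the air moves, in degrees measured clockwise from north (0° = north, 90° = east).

The pressure-gradient force points toward the east (bearing 090°).
Geostrophic balance: in the Southern Hemisphere the Coriolis force deflects motion to the left, so the geostrophic wind blows 90° to the left of the pressure-gradient force (low pressure on the right).
Rotating 090° by 90° counterclockwise gives 000° — the wind blows toward the north.

000°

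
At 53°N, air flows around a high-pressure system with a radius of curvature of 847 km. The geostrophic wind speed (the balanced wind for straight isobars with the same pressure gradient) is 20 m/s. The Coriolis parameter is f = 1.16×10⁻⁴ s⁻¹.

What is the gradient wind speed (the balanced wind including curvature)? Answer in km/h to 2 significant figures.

100 km/h

Around a high, pressure-gradient force acts outward with centrifugal, so Coriolis balances both:
fV = (1/ρ)|∂P/∂n| + V²/R  →  V² − fR·V + fR·V_g = 0
With fR = 1.16×10⁻⁴ × 847×10³ m = 98.3 m/s:
V = [fR − √((fR)² − 4 fR V_g)]/2 = [98.3 − √(98.3² − 4×98.3×20)]/2 = 28 m/s
Supergeostrophic (V > V_g = 20 m/s), as expected around a high.
Converting: 28 m/s × 3.6 = 100 km/h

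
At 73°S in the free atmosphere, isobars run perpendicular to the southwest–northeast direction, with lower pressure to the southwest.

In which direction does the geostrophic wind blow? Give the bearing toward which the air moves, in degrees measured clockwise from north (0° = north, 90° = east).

135°

The pressure-gradient force points toward the southwest (bearing 225°).
Geostrophic balance: in the Southern Hemisphere the Coriolis force deflects motion to the left, so the geostrophic wind blows 90° to the left of the pressure-gradient force (low pressure on the right).
Rotating 225° by 90° counterclockwise gives 135° — the wind blows toward the southeast.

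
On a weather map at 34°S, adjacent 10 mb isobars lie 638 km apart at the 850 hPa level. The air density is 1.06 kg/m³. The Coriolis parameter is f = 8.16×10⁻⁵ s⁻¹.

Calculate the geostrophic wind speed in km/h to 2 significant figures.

65 km/h

Pressure gradient: |∂P/∂n| = 1000 Pa / 638000 m = 1.57×10⁻³ Pa/m
Geostrophic balance (pressure-gradient force = Coriolis force):
V_g = (1/(fρ)) |∂P/∂n| = 1.57×10⁻³ / (8.16×10⁻⁵ × 1.06) = 18.1 m/s
Converting: 18.1 m/s × 3.6 = 65 km/h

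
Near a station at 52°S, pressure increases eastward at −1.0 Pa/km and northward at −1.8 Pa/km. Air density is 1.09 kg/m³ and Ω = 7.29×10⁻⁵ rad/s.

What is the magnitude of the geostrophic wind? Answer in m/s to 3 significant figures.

Coriolis parameter at 52°S:
f = 2Ω sin φ = 2 × 7.29×10⁻⁵ × sin 52° = 1.15×10⁻⁴ s⁻¹
In the Southern Hemisphere f is negative: f = −1.15×10⁻⁴ s⁻¹.
Component geostrophic relations (x east, y north):
u_g = −(1/(fρ)) ∂P/∂y,  v_g = (1/(fρ)) ∂P/∂x
u_g = −(−1.8×10⁻³)/(−1.15×10⁻⁴ × 1.09) = −14.4 m/s;  v_g = (−1.0×10⁻³)/(−1.15×10⁻⁴ × 1.09) = 7.99 m/s
|V_g| = √(u_g² + v_g²) = 16.4 m/s

16.4 m/s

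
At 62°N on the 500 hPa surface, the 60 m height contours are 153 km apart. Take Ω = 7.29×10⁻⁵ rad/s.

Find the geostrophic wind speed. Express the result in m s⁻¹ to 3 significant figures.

29.9 m s⁻¹

Coriolis parameter at 62°N:
f = 2Ω sin φ = 2 × 7.29×10⁻⁵ × sin 62° = 1.29×10⁻⁴ s⁻¹
Height gradient: |∂Z/∂n| = 60 m / 153000 m = 3.92×10⁻⁴
On a pressure surface, geostrophic balance gives V_g = (g/f)|∂Z/∂n|:
V_g = 9.81 × 3.92×10⁻⁴ / 1.29×10⁻⁴ = 29.9 m/s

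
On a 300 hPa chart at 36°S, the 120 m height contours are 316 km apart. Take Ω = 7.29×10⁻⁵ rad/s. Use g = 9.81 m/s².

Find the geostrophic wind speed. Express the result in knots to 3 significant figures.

Coriolis parameter at 36°S:
f = 2Ω sin φ = 2 × 7.29×10⁻⁵ × sin 36° = 8.57×10⁻⁵ s⁻¹
Height gradient: |∂Z/∂n| = 120 m / 316000 m = 3.80×10⁻⁴
On a pressure surface, geostrophic balance gives V_g = (g/f)|∂Z/∂n|:
V_g = 9.81 × 3.80×10⁻⁴ / 8.57×10⁻⁵ = 43.5 m/s
Converting: 43.5 m/s × 1.944 = 84.5 knots

84.5 knots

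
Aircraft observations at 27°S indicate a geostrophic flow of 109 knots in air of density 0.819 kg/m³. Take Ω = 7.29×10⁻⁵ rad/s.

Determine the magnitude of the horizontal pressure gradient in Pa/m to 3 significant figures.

Coriolis parameter at 27°S:
f = 2Ω sin φ = 2 × 7.29×10⁻⁵ × sin 27° = 6.62×10⁻⁵ s⁻¹
Wind speed in SI: 109 knots = 56.1 m/s
Geostrophic balance rearranged: |∂P/∂n| = f ρ V_g
|∂P/∂n| = 6.62×10⁻⁵ × 0.819 × 56.1 = 3.04×10⁻³ Pa/m

3.04×10⁻³ Pa/m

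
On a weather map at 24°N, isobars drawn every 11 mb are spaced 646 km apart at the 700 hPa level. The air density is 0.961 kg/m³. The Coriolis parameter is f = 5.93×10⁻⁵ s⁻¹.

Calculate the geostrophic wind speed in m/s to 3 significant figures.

Pressure gradient: |∂P/∂n| = 1100 Pa / 646000 m = 1.70×10⁻³ Pa/m
Geostrophic balance (pressure-gradient force = Coriolis force):
V_g = (1/(fρ)) |∂P/∂n| = 1.70×10⁻³ / (5.93×10⁻⁵ × 0.961) = 29.9 m/s

29.9 m/s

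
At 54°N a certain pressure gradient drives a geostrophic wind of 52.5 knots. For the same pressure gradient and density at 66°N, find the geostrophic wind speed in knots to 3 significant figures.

With the same pressure gradient and density, V_g ∝ 1/f ∝ 1/sin φ.
V₂ = V₁ · sin φ₁ / sin φ₂ = 52.5 × sin 54° / sin 66°
V₂ = 52.5 × 0.8090/0.9135 = 46.5 knots

46.5 knots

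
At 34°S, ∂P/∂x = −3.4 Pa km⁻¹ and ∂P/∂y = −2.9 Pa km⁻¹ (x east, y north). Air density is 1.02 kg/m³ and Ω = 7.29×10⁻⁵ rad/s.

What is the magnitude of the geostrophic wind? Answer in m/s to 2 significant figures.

Coriolis parameter at 34°S:
f = 2Ω sin φ = 2 × 7.29×10⁻⁵ × sin 34° = 8.15×10⁻⁵ s⁻¹
In the Southern Hemisphere f is negative: f = −8.15×10⁻⁵ s⁻¹.
Component geostrophic relations (x east, y north):
u_g = −(1/(fρ)) ∂P/∂y,  v_g = (1/(fρ)) ∂P/∂x
u_g = −(−2.9×10⁻³)/(−8.15×10⁻⁵ × 1.02) = −34.9 m/s;  v_g = (−3.4×10⁻³)/(−8.15×10⁻⁵ × 1.02) = 40.9 m/s
|V_g| = √(u_g² + v_g²) = 53.7 m/s

54 m/s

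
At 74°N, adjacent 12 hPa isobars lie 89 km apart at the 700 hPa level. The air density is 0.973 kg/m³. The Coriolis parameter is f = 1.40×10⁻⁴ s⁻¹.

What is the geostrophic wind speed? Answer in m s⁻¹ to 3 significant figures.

Pressure gradient: |∂P/∂n| = 1200 Pa / 89000 m = 1.35×10⁻² Pa/m
Geostrophic balance (pressure-gradient force = Coriolis force):
V_g = (1/(fρ)) |∂P/∂n| = 1.35×10⁻² / (1.40×10⁻⁴ × 0.973) = 99.0 m/s

99.0 m s⁻¹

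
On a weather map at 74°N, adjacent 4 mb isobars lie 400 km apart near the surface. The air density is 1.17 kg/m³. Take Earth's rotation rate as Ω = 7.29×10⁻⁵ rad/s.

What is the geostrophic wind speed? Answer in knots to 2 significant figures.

Coriolis parameter at 74°N:
f = 2Ω sin φ = 2 × 7.29×10⁻⁵ × sin 74° = 1.40×10⁻⁴ s⁻¹
Pressure gradient: |∂P/∂n| = 400 Pa / 400000 m = 1.00×10⁻³ Pa/m
Geostrophic balance (pressure-gradient force = Coriolis force):
V_g = (1/(fρ)) |∂P/∂n| = 1.00×10⁻³ / (1.40×10⁻⁴ × 1.17) = 6.10 m/s
Converting: 6.10 m/s × 1.944 = 12 knots

12 knots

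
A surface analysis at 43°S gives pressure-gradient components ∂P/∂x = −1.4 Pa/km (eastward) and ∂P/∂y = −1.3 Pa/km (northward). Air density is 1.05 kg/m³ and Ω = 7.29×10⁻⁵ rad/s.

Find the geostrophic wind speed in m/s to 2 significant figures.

18 m/s

Coriolis parameter at 43°S:
f = 2Ω sin φ = 2 × 7.29×10⁻⁵ × sin 43° = 9.94×10⁻⁵ s⁻¹
In the Southern Hemisphere f is negative: f = −9.94×10⁻⁵ s⁻¹.
Component geostrophic relations (x east, y north):
u_g = −(1/(fρ)) ∂P/∂y,  v_g = (1/(fρ)) ∂P/∂x
u_g = −(−1.3×10⁻³)/(−9.94×10⁻⁵ × 1.05) = −12.5 m/s;  v_g = (−1.4×10⁻³)/(−9.94×10⁻⁵ × 1.05) = 13.4 m/s
|V_g| = √(u_g² + v_g²) = 18.3 m/s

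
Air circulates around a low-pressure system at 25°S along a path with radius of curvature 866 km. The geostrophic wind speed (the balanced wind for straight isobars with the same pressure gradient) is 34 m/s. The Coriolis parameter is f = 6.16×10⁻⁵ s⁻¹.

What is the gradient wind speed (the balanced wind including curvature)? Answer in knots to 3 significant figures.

45.8 knots

Around a low, centrifugal force acts outward with Coriolis, so pressure-gradient force balances both:
(1/ρ)|∂P/∂n| = fV + V²/R  →  V² + fR·V − fR·V_g = 0
With fR = 6.16×10⁻⁵ × 866×10³ m = 53.3 m/s:
V = [−fR + √((fR)² + 4 fR V_g)]/2 = [−53.3 + √(53.3² + 4×53.3×34)]/2 = 23.6 m/s
Subgeostrophic (V < V_g = 34 m/s), as expected around a low.
Converting: 23.6 m/s × 1.944 = 45.8 knots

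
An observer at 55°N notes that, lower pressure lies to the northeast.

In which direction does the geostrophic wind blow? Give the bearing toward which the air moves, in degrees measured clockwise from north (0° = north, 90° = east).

135°

The pressure-gradient force points toward the northeast (bearing 045°).
Geostrophic balance: in the Northern Hemisphere the Coriolis force deflects motion to the right, so the geostrophic wind blows 90° to the right of the pressure-gradient force (low pressure on the left).
Rotating 045° by 90° clockwise gives 135° — the wind blows toward the southeast.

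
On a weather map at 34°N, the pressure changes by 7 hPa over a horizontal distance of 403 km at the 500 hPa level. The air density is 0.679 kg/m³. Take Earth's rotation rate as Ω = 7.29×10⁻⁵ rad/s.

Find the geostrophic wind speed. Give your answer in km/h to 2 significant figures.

110 km/h

Coriolis parameter at 34°N:
f = 2Ω sin φ = 2 × 7.29×10⁻⁵ × sin 34° = 8.15×10⁻⁵ s⁻¹
Pressure gradient: |∂P/∂n| = 700 Pa / 403000 m = 1.74×10⁻³ Pa/m
Geostrophic balance (pressure-gradient force = Coriolis force):
V_g = (1/(fρ)) |∂P/∂n| = 1.74×10⁻³ / (8.15×10⁻⁵ × 0.679) = 31.4 m/s
Converting: 31.4 m/s × 3.6 = 110 km/h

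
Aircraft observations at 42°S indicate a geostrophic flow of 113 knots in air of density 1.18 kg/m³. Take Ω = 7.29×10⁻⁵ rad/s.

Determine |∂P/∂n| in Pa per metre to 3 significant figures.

6.69×10⁻³ Pa/m

Coriolis parameter at 42°S:
f = 2Ω sin φ = 2 × 7.29×10⁻⁵ × sin 42° = 9.76×10⁻⁵ s⁻¹
Wind speed in SI: 113 knots = 58.1 m/s
Geostrophic balance rearranged: |∂P/∂n| = f ρ V_g
|∂P/∂n| = 9.76×10⁻⁵ × 1.18 × 58.1 = 6.69×10⁻³ Pa/m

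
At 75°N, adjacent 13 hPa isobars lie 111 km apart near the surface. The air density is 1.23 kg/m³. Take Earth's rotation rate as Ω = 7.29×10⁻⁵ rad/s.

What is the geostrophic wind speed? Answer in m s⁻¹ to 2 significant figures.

68 m s⁻¹

Coriolis parameter at 75°N:
f = 2Ω sin φ = 2 × 7.29×10⁻⁵ × sin 75° = 1.41×10⁻⁴ s⁻¹
Pressure gradient: |∂P/∂n| = 1300 Pa / 111000 m = 1.17×10⁻² Pa/m
Geostrophic balance (pressure-gradient force = Coriolis force):
V_g = (1/(fρ)) |∂P/∂n| = 1.17×10⁻² / (1.41×10⁻⁴ × 1.23) = 67.6 m/s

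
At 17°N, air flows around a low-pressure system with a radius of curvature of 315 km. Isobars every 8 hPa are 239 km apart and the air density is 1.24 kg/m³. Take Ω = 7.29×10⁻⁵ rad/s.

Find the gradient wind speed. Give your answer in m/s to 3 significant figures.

23.2 m/s

Coriolis parameter at 17°N:
f = 2Ω sin φ = 2 × 7.29×10⁻⁵ × sin 17° = 4.26×10⁻⁵ s⁻¹
Pressure gradient: |∂P/∂n| = 800 Pa / 239000 m = 3.35×10⁻³ Pa/m
Geostrophic speed: V_g = |∂P/∂n|/(fρ) = 3.35×10⁻³/(4.26×10⁻⁵ × 1.24) = 63.3 m/s
Around a low, centrifugal force acts outward with Coriolis, so pressure-gradient force balances both:
(1/ρ)|∂P/∂n| = fV + V²/R  →  V² + fR·V − fR·V_g = 0
With fR = 4.26×10⁻⁵ × 315×10³ m = 13.4 m/s:
V = [−fR + √((fR)² + 4 fR V_g)]/2 = [−13.4 + √(13.4² + 4×13.4×63.3)]/2 = 23.2 m/s
Subgeostrophic (V < V_g = 63.3 m/s), as expected around a low.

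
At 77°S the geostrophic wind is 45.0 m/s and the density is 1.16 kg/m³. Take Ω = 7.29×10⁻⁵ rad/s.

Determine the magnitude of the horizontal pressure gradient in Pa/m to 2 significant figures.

7.4×10⁻³ Pa/m

Coriolis parameter at 77°S:
f = 2Ω sin φ = 2 × 7.29×10⁻⁵ × sin 77° = 1.42×10⁻⁴ s⁻¹
Geostrophic balance rearranged: |∂P/∂n| = f ρ V_g
|∂P/∂n| = 1.42×10⁻⁴ × 1.16 × 45.0 = 7.42×10⁻³ Pa/m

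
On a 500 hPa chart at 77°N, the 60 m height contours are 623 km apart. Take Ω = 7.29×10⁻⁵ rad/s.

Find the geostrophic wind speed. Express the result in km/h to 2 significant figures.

24 km/h

Coriolis parameter at 77°N:
f = 2Ω sin φ = 2 × 7.29×10⁻⁵ × sin 77° = 1.42×10⁻⁴ s⁻¹
Height gradient: |∂Z/∂n| = 60 m / 623000 m = 9.63×10⁻⁵
On a pressure surface, geostrophic balance gives V_g = (g/f)|∂Z/∂n|:
V_g = 9.81 × 9.63×10⁻⁵ / 1.42×10⁻⁴ = 6.65 m/s
Converting: 6.65 m/s × 3.6 = 24 km/h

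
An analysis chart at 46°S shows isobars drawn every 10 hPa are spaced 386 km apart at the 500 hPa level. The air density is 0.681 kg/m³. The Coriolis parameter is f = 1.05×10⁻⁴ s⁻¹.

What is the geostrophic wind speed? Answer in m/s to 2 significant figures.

36 m/s

Pressure gradient: |∂P/∂n| = 1000 Pa / 386000 m = 2.59×10⁻³ Pa/m
Geostrophic balance (pressure-gradient force = Coriolis force):
V_g = (1/(fρ)) |∂P/∂n| = 2.59×10⁻³ / (1.05×10⁻⁴ × 0.681) = 36.2 m/s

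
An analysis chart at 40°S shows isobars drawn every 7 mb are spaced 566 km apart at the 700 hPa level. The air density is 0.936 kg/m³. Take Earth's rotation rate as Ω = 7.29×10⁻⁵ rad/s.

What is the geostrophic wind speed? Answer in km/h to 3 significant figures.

50.8 km/h

Coriolis parameter at 40°S:
f = 2Ω sin φ = 2 × 7.29×10⁻⁵ × sin 40° = 9.37×10⁻⁵ s⁻¹
Pressure gradient: |∂P/∂n| = 700 Pa / 566000 m = 1.24×10⁻³ Pa/m
Geostrophic balance (pressure-gradient force = Coriolis force):
V_g = (1/(fρ)) |∂P/∂n| = 1.24×10⁻³ / (9.37×10⁻⁵ × 0.936) = 14.1 m/s
Converting: 14.1 m/s × 3.6 = 50.8 km/h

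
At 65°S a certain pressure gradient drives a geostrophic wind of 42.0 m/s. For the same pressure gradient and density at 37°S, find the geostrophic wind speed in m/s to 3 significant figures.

63.3 m/s

With the same pressure gradient and density, V_g ∝ 1/f ∝ 1/sin φ.
V₂ = V₁ · sin φ₁ / sin φ₂ = 42.0 × sin 65° / sin 37°
V₂ = 42.0 × 0.9063/0.6018 = 63.3 m/s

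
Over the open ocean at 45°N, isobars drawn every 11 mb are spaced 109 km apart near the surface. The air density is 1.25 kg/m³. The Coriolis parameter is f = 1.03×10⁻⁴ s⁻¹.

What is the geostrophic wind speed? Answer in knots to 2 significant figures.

150 knots

Pressure gradient: |∂P/∂n| = 1100 Pa / 109000 m = 1.01×10⁻² Pa/m
Geostrophic balance (pressure-gradient force = Coriolis force):
V_g = (1/(fρ)) |∂P/∂n| = 1.01×10⁻² / (1.03×10⁻⁴ × 1.25) = 78.4 m/s
Converting: 78.4 m/s × 1.944 = 150 knots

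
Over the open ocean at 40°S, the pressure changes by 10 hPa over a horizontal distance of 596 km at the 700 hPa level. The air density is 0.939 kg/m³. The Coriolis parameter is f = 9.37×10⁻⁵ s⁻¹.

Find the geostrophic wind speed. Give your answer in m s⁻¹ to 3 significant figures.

Pressure gradient: |∂P/∂n| = 1000 Pa / 596000 m = 1.68×10⁻³ Pa/m
Geostrophic balance (pressure-gradient force = Coriolis force):
V_g = (1/(fρ)) |∂P/∂n| = 1.68×10⁻³ / (9.37×10⁻⁵ × 0.939) = 19.1 m/s

19.1 m s⁻¹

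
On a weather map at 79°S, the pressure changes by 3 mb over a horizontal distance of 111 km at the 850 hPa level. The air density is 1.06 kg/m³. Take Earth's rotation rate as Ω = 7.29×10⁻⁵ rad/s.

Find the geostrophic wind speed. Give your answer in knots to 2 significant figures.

35 knots

Coriolis parameter at 79°S:
f = 2Ω sin φ = 2 × 7.29×10⁻⁵ × sin 79° = 1.43×10⁻⁴ s⁻¹
Pressure gradient: |∂P/∂n| = 300 Pa / 111000 m = 2.70×10⁻³ Pa/m
Geostrophic balance (pressure-gradient force = Coriolis force):
V_g = (1/(fρ)) |∂P/∂n| = 2.70×10⁻³ / (1.43×10⁻⁴ × 1.06) = 17.8 m/s
Converting: 17.8 m/s × 1.944 = 35 knots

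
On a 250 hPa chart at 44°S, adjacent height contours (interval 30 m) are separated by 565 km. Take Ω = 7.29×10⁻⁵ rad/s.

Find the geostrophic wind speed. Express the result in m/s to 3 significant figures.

5.14 m/s

Coriolis parameter at 44°S:
f = 2Ω sin φ = 2 × 7.29×10⁻⁵ × sin 44° = 1.01×10⁻⁴ s⁻¹
Height gradient: |∂Z/∂n| = 30 m / 565000 m = 5.31×10⁻⁵
On a pressure surface, geostrophic balance gives V_g = (g/f)|∂Z/∂n|:
V_g = 9.81 × 5.31×10⁻⁵ / 1.01×10⁻⁴ = 5.14 m/s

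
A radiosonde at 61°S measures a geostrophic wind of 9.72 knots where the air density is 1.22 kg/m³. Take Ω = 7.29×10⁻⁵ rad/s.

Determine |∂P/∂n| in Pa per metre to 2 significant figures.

7.8×10⁻⁴ Pa/m

Coriolis parameter at 61°S:
f = 2Ω sin φ = 2 × 7.29×10⁻⁵ × sin 61° = 1.28×10⁻⁴ s⁻¹
Wind speed in SI: 9.72 knots = 5.00 m/s
Geostrophic balance rearranged: |∂P/∂n| = f ρ V_g
|∂P/∂n| = 1.28×10⁻⁴ × 1.22 × 5.00 = 7.78×10⁻⁴ Pa/m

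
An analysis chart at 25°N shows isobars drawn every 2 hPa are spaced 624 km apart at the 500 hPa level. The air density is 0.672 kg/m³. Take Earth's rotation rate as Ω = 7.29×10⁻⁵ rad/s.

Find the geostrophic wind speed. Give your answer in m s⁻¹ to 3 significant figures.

7.74 m s⁻¹

Coriolis parameter at 25°N:
f = 2Ω sin φ = 2 × 7.29×10⁻⁵ × sin 25° = 6.16×10⁻⁵ s⁻¹
Pressure gradient: |∂P/∂n| = 200 Pa / 624000 m = 3.21×10⁻⁴ Pa/m
Geostrophic balance (pressure-gradient force = Coriolis force):
V_g = (1/(fρ)) |∂P/∂n| = 3.21×10⁻⁴ / (6.16×10⁻⁵ × 0.672) = 7.74 m/s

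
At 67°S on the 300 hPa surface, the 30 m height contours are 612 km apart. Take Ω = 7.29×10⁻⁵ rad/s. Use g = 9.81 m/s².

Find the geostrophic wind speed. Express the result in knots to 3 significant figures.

6.96 knots

Coriolis parameter at 67°S:
f = 2Ω sin φ = 2 × 7.29×10⁻⁵ × sin 67° = 1.34×10⁻⁴ s⁻¹
Height gradient: |∂Z/∂n| = 30 m / 612000 m = 4.90×10⁻⁵
On a pressure surface, geostrophic balance gives V_g = (g/f)|∂Z/∂n|:
V_g = 9.81 × 4.90×10⁻⁵ / 1.34×10⁻⁴ = 3.58 m/s
Converting: 3.58 m/s × 1.944 = 6.96 knots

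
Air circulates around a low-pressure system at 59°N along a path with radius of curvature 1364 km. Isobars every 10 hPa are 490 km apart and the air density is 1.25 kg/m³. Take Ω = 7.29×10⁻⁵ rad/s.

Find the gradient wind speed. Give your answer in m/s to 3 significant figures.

Coriolis parameter at 59°N:
f = 2Ω sin φ = 2 × 7.29×10⁻⁵ × sin 59° = 1.25×10⁻⁴ s⁻¹
Pressure gradient: |∂P/∂n| = 1000 Pa / 490000 m = 2.04×10⁻³ Pa/m
Geostrophic speed: V_g = |∂P/∂n|/(fρ) = 2.04×10⁻³/(1.25×10⁻⁴ × 1.25) = 13.1 m/s
Around a low, centrifugal force acts outward with Coriolis, so pressure-gradient force balances both:
(1/ρ)|∂P/∂n| = fV + V²/R  →  V² + fR·V − fR·V_g = 0
With fR = 1.25×10⁻⁴ × 1364×10³ m = 170 m/s:
V = [−fR + √((fR)² + 4 fR V_g)]/2 = [−170 + √(170² + 4×170×13.1)]/2 = 12.2 m/s
Subgeostrophic (V < V_g = 13.1 m/s), as expected around a low.

12.2 m/s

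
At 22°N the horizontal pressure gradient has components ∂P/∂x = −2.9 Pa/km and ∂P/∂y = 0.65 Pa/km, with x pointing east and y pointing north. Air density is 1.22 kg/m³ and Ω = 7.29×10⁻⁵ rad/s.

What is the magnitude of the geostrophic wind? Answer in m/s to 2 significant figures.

45 m/s

Coriolis parameter at 22°N:
f = 2Ω sin φ = 2 × 7.29×10⁻⁵ × sin 22° = 5.46×10⁻⁵ s⁻¹
Component geostrophic relations (x east, y north):
u_g = −(1/(fρ)) ∂P/∂y,  v_g = (1/(fρ)) ∂P/∂x
u_g = −(0.65×10⁻³)/(5.46×10⁻⁵ × 1.22) = −9.75 m/s;  v_g = (−2.9×10⁻³)/(5.46×10⁻⁵ × 1.22) = −43.5 m/s
|V_g| = √(u_g² + v_g²) = 44.6 m/s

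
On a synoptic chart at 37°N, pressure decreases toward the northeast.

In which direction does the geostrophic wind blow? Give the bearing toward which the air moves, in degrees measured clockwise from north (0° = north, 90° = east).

135°

The pressure-gradient force points toward the northeast (bearing 045°).
Geostrophic balance: in the Northern Hemisphere the Coriolis force deflects motion to the right, so the geostrophic wind blows 90° to the right of the pressure-gradient force (low pressure on the left).
Rotating 045° by 90° clockwise gives 135° — the wind blows toward the southeast.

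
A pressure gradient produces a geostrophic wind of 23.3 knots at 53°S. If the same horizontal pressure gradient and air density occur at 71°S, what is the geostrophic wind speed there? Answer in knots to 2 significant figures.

With the same pressure gradient and density, V_g ∝ 1/f ∝ 1/sin φ.
V₂ = V₁ · sin φ₁ / sin φ₂ = 23.3 × sin 53° / sin 71°
V₂ = 23.3 × 0.7986/0.9455 = 20 knots

20 knots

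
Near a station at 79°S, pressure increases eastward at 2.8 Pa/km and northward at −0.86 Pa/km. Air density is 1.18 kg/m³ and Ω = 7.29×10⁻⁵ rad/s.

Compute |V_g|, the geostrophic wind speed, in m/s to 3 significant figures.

17.3 m/s

Coriolis parameter at 79°S:
f = 2Ω sin φ = 2 × 7.29×10⁻⁵ × sin 79° = 1.43×10⁻⁴ s⁻¹
In the Southern Hemisphere f is negative: f = −1.43×10⁻⁴ s⁻¹.
Component geostrophic relations (x east, y north):
u_g = −(1/(fρ)) ∂P/∂y,  v_g = (1/(fρ)) ∂P/∂x
u_g = −(−0.86×10⁻³)/(−1.43×10⁻⁴ × 1.18) = −5.09 m/s;  v_g = (2.8×10⁻³)/(−1.43×10⁻⁴ × 1.18) = −16.6 m/s
|V_g| = √(u_g² + v_g²) = 17.3 m/s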